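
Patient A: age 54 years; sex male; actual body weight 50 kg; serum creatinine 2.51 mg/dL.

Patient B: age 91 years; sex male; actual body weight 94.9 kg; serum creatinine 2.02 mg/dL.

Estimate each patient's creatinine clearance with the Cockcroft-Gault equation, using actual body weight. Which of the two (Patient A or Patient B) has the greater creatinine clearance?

Patient B

Patient A: CrCl = (140 − 54) × 50 / (72 × 2.51) = 4300.0 / 180.72 ≈ 23.8 mL/min
Patient B: CrCl = (140 − 91) × 94.9 / (72 × 2.02) = 4650.1 / 145.44 ≈ 32.0 mL/min
23.8 vs 32.0 mL/min → Patient B is higher.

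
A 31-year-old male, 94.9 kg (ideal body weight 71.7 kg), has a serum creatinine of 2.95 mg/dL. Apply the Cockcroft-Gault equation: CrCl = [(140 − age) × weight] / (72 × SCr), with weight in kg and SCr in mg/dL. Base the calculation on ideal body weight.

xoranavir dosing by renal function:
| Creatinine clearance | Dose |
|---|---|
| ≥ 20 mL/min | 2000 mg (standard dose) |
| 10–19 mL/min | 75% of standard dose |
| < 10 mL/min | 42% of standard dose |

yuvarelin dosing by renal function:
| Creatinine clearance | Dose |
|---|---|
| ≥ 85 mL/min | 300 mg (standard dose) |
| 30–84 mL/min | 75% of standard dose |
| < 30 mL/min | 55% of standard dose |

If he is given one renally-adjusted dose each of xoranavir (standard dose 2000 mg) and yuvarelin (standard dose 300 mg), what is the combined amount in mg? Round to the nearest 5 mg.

CrCl = (140 − 31) × 71.7 / (72 × 2.95) = 7815.3 / 212.40 ≈ 36.8 mL/min
CrCl ≈ 37 mL/min.
xoranavir: ≥ 20 mL/min → 100% of 2000 mg = 2000 mg.
yuvarelin: 30–84 mL/min → 75% of 300 mg = 225 mg.
Total = 2000 + 225 = 2225 mg.

2225 mg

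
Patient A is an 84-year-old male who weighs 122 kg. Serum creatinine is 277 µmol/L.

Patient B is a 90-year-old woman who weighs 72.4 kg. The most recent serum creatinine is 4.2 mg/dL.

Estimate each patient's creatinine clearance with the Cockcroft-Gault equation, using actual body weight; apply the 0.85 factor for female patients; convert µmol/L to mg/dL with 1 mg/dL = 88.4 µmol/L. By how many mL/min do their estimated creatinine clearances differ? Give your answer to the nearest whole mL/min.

20 mL/min

Patient A: SCr = 277 / 88.4 = 3.133 mg/dL
Patient A: CrCl = (140 − 84) × 122 / (72 × 3.133) = 6832.0 / 225.58 ≈ 30.3 mL/min
Patient B: CrCl = (140 − 90) × 72.4 / (72 × 4.2) × 0.85 = 3620.0 / 302.40 × 0.85 ≈ 10.2 mL/min
|30.3 − 10.2| = 20.1 mL/min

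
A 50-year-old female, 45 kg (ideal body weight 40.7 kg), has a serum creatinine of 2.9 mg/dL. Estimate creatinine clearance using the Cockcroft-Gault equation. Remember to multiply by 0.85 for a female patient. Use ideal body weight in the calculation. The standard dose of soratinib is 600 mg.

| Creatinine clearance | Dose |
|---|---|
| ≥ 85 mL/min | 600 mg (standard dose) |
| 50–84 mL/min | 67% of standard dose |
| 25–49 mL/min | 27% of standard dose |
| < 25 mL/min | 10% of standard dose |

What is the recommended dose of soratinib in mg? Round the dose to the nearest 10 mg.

CrCl = (140 − 50) × 40.7 / (72 × 2.9) × 0.85 = 3663.0 / 208.80 × 0.85 ≈ 14.9 mL/min
CrCl ≈ 15 mL/min → bracket < 25 mL/min.
10% of 600 mg = 60 mg

60 mg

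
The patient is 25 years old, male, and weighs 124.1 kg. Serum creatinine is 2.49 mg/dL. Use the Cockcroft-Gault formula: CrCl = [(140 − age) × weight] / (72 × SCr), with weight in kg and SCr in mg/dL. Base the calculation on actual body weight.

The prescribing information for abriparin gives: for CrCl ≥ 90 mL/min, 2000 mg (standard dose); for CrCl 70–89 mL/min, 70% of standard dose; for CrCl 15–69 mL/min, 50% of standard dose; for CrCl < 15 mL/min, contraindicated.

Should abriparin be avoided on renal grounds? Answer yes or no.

no

CrCl = (140 − 25) × 124.1 / (72 × 2.49) = 14271.5 / 179.28 ≈ 79.6 mL/min
CrCl ≈ 80 mL/min, which is ≥ 15 mL/min.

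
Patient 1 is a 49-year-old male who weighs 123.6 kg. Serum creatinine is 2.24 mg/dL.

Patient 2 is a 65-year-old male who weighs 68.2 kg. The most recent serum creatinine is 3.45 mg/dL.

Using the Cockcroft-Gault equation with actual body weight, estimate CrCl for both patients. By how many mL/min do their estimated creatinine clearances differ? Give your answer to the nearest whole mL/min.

49 mL/min

Patient 1: CrCl = (140 − 49) × 123.6 / (72 × 2.24) = 11247.6 / 161.28 ≈ 69.7 mL/min
Patient 2: CrCl = (140 − 65) × 68.2 / (72 × 3.45) = 5115.0 / 248.40 ≈ 20.6 mL/min
|69.7 − 20.6| = 49.1 mL/min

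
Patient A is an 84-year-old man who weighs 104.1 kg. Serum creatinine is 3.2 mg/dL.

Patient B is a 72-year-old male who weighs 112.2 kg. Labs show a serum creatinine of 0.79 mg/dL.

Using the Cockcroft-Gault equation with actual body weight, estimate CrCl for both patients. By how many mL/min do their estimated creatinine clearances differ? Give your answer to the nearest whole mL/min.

109 mL/min

Patient A: CrCl = (140 − 84) × 104.1 / (72 × 3.2) = 5829.6 / 230.40 ≈ 25.3 mL/min
Patient B: CrCl = (140 − 72) × 112.2 / (72 × 0.79) = 7629.6 / 56.88 ≈ 134.1 mL/min
|25.3 − 134.1| = 108.8 mL/min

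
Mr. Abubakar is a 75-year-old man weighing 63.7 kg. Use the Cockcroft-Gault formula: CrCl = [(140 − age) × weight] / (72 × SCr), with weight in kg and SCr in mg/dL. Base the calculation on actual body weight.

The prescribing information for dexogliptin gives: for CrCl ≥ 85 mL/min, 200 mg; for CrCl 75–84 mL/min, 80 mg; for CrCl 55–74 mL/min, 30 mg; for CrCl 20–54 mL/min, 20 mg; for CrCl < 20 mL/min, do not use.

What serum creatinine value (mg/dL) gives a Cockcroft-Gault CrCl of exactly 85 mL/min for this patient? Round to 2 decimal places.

0.68 mg/dL

Standard dose requires CrCl ≥ 85 mL/min.
Set (140 − 75) × 63.7 / (72 × SCr) = 85
SCr = (140 − 75) × 63.7 / (72 × 85) = 0.677 mg/dL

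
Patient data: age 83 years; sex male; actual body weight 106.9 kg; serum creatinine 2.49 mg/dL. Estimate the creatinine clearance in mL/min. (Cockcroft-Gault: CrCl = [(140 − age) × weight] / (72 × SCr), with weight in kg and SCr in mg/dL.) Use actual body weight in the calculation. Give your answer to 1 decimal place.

CrCl = (140 − 83) × 106.9 / (72 × 2.49) = 6093.3 / 179.28 ≈ 34.0 mL/min

34.0 mL/min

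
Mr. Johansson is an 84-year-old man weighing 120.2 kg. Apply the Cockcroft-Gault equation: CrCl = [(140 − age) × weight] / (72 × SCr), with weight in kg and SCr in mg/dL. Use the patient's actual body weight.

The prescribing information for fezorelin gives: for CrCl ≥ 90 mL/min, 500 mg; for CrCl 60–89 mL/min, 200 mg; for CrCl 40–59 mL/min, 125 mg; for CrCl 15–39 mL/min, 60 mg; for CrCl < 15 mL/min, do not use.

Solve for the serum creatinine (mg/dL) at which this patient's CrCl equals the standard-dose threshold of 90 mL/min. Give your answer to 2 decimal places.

1.04 mg/dL

Standard dose requires CrCl ≥ 90 mL/min.
Set (140 − 84) × 120.2 / (72 × SCr) = 90
SCr = (140 − 84) × 120.2 / (72 × 90) = 1.039 mg/dL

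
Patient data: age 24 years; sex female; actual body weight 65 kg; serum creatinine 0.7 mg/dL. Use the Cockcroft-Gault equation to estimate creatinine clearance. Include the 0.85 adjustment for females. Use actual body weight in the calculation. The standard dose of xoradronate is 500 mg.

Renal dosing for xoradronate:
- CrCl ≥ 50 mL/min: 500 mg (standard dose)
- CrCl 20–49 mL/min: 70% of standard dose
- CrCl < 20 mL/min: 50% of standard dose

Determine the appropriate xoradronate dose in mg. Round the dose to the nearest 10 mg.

CrCl = (140 − 24) × 65 / (72 × 0.7) × 0.85 = 7540.0 / 50.40 × 0.85 ≈ 127.2 mL/min
CrCl ≈ 127 mL/min → bracket ≥ 50 mL/min.
100% of 500 mg = 500 mg

500 mg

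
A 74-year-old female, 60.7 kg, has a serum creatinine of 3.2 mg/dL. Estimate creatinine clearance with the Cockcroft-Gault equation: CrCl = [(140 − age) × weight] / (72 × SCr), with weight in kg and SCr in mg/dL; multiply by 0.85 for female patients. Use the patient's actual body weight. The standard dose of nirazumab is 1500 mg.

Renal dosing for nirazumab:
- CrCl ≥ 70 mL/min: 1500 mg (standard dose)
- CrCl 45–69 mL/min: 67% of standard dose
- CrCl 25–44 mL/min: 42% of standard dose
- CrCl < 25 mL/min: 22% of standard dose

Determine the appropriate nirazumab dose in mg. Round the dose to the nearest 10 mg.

330 mg

CrCl = (140 − 74) × 60.7 / (72 × 3.2) × 0.85 = 4006.2 / 230.40 × 0.85 ≈ 14.8 mL/min
CrCl ≈ 15 mL/min → bracket < 25 mL/min.
22% of 1500 mg = 330 mg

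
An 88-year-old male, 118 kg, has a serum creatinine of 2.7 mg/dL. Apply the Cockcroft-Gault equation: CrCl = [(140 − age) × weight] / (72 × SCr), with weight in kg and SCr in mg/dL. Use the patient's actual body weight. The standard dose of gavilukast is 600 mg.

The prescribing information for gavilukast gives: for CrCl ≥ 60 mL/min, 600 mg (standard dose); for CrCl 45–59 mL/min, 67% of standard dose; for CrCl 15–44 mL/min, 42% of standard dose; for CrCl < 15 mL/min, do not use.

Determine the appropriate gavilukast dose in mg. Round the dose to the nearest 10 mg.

CrCl = (140 − 88) × 118 / (72 × 2.7) = 6136.0 / 194.40 ≈ 31.6 mL/min
CrCl ≈ 32 mL/min → bracket 15–44 mL/min.
42% of 600 mg = 252 mg → 250 mg

250 mg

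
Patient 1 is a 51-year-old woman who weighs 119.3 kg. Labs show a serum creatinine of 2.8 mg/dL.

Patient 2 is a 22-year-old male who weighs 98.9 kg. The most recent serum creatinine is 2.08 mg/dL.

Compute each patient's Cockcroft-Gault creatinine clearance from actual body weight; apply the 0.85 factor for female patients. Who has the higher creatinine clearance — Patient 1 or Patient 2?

Patient 2

Patient 1: CrCl = (140 − 51) × 119.3 / (72 × 2.8) × 0.85 = 10617.7 / 201.60 × 0.85 ≈ 44.8 mL/min
Patient 2: CrCl = (140 − 22) × 98.9 / (72 × 2.08) = 11670.2 / 149.76 ≈ 77.9 mL/min
44.8 vs 77.9 mL/min → Patient 2 is higher.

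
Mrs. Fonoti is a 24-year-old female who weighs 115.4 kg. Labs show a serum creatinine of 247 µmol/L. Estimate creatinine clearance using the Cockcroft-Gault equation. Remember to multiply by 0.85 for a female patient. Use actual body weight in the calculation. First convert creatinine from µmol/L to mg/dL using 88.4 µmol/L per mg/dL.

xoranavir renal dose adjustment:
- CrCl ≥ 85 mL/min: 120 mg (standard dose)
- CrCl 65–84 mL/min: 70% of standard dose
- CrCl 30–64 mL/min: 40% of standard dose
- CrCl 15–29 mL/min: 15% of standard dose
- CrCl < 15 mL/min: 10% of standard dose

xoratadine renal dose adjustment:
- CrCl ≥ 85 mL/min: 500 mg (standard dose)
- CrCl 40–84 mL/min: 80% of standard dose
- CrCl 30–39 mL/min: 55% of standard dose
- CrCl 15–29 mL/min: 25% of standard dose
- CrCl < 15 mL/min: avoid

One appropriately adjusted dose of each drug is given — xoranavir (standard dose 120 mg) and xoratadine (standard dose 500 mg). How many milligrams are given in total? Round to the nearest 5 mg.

450 mg

SCr = 247 / 88.4 = 2.794 mg/dL
CrCl = (140 − 24) × 115.4 / (72 × 2.794) × 0.85 = 13386.4 / 201.17 × 0.85 ≈ 56.6 mL/min
CrCl ≈ 57 mL/min.
xoranavir: 30–64 mL/min → 40% of 120 mg = 48 mg.
xoratadine: 40–84 mL/min → 80% of 500 mg = 400 mg.
Total = 48 + 400 = 448 mg.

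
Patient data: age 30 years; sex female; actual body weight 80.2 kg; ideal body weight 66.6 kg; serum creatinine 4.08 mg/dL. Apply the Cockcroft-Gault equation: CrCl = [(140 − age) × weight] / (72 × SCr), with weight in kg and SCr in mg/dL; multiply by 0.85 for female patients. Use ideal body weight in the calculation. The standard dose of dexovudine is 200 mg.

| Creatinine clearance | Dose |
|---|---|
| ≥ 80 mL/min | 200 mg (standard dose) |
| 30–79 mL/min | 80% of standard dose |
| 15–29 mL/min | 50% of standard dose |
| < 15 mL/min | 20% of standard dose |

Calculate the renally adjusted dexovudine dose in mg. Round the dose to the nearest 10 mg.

CrCl = (140 − 30) × 66.6 / (72 × 4.08) × 0.85 = 7326.0 / 293.76 × 0.85 ≈ 21.2 mL/min
CrCl ≈ 21 mL/min → bracket 15–29 mL/min.
50% of 200 mg = 100 mg

100 mg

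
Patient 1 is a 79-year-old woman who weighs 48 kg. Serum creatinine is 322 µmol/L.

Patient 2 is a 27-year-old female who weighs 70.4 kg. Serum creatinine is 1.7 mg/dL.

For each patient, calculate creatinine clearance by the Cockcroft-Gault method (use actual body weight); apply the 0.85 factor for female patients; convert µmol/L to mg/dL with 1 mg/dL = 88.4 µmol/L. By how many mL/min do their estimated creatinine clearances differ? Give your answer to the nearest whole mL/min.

46 mL/min

Patient 1: SCr = 322 / 88.4 = 3.643 mg/dL
Patient 1: CrCl = (140 − 79) × 48 / (72 × 3.643) × 0.85 = 2928.0 / 262.30 × 0.85 ≈ 9.5 mL/min
Patient 2: CrCl = (140 − 27) × 70.4 / (72 × 1.7) × 0.85 = 7955.2 / 122.40 × 0.85 ≈ 55.2 mL/min
|9.5 − 55.2| = 45.7 mL/min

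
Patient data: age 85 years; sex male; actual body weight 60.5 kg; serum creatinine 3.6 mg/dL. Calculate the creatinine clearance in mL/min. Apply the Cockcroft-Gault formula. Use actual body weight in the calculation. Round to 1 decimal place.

CrCl = (140 − 85) × 60.5 / (72 × 3.6) = 3327.5 / 259.20 ≈ 12.8 mL/min

12.8 mL/min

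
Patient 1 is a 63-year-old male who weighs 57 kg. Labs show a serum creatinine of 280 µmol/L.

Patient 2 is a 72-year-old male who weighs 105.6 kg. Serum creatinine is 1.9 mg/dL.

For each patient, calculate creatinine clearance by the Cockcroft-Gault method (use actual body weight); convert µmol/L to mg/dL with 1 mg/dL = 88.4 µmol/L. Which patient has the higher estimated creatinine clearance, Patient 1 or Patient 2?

Patient 2

Patient 1: SCr = 280 / 88.4 = 3.167 mg/dL
Patient 1: CrCl = (140 − 63) × 57 / (72 × 3.167) = 4389.0 / 228.02 ≈ 19.2 mL/min
Patient 2: CrCl = (140 − 72) × 105.6 / (72 × 1.9) = 7180.8 / 136.80 ≈ 52.5 mL/min
19.2 vs 52.5 mL/min → Patient 2 is higher.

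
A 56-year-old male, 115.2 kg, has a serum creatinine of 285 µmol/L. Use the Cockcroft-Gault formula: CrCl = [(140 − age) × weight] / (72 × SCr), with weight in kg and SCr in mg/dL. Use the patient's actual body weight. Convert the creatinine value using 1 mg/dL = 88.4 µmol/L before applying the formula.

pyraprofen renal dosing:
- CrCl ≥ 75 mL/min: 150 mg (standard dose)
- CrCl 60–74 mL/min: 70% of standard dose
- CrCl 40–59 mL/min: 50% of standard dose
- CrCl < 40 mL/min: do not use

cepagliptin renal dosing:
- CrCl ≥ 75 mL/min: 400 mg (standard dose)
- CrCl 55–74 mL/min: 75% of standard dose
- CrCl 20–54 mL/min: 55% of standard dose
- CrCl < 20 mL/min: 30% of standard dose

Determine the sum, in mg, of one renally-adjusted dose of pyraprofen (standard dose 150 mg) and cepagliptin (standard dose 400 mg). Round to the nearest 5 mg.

SCr = 285 / 88.4 = 3.224 mg/dL
CrCl = (140 − 56) × 115.2 / (72 × 3.224) = 9676.8 / 232.13 ≈ 41.7 mL/min
CrCl ≈ 42 mL/min.
pyraprofen: 40–59 mL/min → 50% of 150 mg = 75 mg.
cepagliptin: 20–54 mL/min → 55% of 400 mg = 220 mg.
Total = 75 + 220 = 295 mg.

295 mg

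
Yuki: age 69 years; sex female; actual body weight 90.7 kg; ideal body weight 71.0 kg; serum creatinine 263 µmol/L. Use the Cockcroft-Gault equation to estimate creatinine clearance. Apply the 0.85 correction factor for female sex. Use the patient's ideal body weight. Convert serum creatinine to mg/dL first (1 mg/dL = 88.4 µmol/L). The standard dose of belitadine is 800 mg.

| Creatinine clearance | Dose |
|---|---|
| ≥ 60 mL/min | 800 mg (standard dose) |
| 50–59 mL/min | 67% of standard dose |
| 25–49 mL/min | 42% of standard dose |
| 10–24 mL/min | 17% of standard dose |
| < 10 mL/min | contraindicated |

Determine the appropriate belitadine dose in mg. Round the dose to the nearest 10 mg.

SCr = 263 / 88.4 = 2.975 mg/dL
CrCl = (140 − 69) × 71 / (72 × 2.975) × 0.85 = 5041.0 / 214.20 × 0.85 ≈ 20.0 mL/min
CrCl ≈ 20 mL/min → bracket 10–24 mL/min.
17% of 800 mg = 136 mg → 140 mg

140 mg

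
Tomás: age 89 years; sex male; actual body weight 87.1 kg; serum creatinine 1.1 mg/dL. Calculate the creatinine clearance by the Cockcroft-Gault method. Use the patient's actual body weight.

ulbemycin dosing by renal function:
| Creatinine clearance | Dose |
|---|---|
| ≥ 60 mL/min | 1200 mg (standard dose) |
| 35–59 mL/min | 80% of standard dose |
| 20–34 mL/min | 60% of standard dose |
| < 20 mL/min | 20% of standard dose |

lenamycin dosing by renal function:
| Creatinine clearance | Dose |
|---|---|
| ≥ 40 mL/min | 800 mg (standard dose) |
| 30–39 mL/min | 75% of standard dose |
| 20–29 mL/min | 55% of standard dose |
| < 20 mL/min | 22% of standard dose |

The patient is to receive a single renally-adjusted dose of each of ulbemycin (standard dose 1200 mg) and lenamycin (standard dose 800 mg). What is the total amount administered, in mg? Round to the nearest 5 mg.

1760 mg

CrCl = (140 − 89) × 87.1 / (72 × 1.1) = 4442.1 / 79.20 ≈ 56.1 mL/min
CrCl ≈ 56 mL/min.
ulbemycin: 35–59 mL/min → 80% of 1200 mg = 960 mg.
lenamycin: ≥ 40 mL/min → 100% of 800 mg = 800 mg.
Total = 960 + 800 = 1760 mg.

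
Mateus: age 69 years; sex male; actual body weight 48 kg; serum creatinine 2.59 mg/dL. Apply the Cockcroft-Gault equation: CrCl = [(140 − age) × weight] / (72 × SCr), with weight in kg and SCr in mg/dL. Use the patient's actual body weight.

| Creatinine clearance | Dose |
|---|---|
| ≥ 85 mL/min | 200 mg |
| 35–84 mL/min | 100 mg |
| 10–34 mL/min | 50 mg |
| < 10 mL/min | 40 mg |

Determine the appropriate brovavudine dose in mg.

CrCl = (140 − 69) × 48 / (72 × 2.59) = 3408.0 / 186.48 ≈ 18.3 mL/min
CrCl ≈ 18 mL/min → bracket 10–34 mL/min.
Dose for this bracket: 50 mg.

50 mg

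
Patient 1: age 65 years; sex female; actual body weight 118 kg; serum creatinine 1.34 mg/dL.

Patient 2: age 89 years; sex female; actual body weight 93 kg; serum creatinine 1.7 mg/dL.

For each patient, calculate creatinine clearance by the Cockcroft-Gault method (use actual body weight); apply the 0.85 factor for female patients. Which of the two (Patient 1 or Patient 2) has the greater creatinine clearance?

Patient 1: CrCl = (140 − 65) × 118 / (72 × 1.34) × 0.85 = 8850.0 / 96.48 × 0.85 ≈ 78.0 mL/min
Patient 2: CrCl = (140 − 89) × 93 / (72 × 1.7) × 0.85 = 4743.0 / 122.40 × 0.85 ≈ 32.9 mL/min
78.0 vs 32.9 mL/min → Patient 1 is higher.

Patient 1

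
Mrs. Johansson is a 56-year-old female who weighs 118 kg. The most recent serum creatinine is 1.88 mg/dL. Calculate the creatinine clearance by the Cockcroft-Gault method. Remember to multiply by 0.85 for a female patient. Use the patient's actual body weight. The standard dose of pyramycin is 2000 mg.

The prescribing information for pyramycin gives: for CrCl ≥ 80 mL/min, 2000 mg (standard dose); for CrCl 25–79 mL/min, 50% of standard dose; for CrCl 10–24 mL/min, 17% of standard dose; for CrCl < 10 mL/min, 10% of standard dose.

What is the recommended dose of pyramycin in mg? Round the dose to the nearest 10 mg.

1000 mg

CrCl = (140 − 56) × 118 / (72 × 1.88) × 0.85 = 9912.0 / 135.36 × 0.85 ≈ 62.2 mL/min
CrCl ≈ 62 mL/min → bracket 25–79 mL/min.
50% of 2000 mg = 1000 mg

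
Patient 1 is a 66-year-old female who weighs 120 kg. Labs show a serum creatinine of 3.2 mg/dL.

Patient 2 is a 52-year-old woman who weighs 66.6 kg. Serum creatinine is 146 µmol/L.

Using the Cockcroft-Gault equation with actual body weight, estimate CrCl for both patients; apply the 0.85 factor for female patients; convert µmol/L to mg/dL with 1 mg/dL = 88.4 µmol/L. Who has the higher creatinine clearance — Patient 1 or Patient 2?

Patient 1: CrCl = (140 − 66) × 120 / (72 × 3.2) × 0.85 = 8880.0 / 230.40 × 0.85 ≈ 32.8 mL/min
Patient 2: SCr = 146 / 88.4 = 1.652 mg/dL
Patient 2: CrCl = (140 − 52) × 66.6 / (72 × 1.652) × 0.85 = 5860.8 / 118.94 × 0.85 ≈ 41.9 mL/min
32.8 vs 41.9 mL/min → Patient 2 is higher.

Patient 2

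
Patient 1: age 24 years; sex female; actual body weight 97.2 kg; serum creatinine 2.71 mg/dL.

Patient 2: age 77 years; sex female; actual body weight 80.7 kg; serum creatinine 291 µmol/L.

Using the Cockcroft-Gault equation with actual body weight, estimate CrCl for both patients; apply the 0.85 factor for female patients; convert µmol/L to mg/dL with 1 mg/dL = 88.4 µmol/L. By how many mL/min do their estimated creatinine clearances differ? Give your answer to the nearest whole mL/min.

31 mL/min

Patient 1: CrCl = (140 − 24) × 97.2 / (72 × 2.71) × 0.85 = 11275.2 / 195.12 × 0.85 ≈ 49.1 mL/min
Patient 2: SCr = 291 / 88.4 = 3.292 mg/dL
Patient 2: CrCl = (140 − 77) × 80.7 / (72 × 3.292) × 0.85 = 5084.1 / 237.02 × 0.85 ≈ 18.2 mL/min
|49.1 − 18.2| = 30.9 mL/min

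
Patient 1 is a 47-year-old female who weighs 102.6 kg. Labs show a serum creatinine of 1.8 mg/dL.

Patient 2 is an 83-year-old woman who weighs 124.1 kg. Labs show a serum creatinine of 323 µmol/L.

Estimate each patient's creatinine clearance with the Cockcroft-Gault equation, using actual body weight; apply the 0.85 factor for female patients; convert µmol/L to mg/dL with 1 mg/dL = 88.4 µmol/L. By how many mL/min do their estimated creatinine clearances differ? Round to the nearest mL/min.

40 mL/min

Patient 1: CrCl = (140 − 47) × 102.6 / (72 × 1.8) × 0.85 = 9541.8 / 129.60 × 0.85 ≈ 62.6 mL/min
Patient 2: SCr = 323 / 88.4 = 3.654 mg/dL
Patient 2: CrCl = (140 − 83) × 124.1 / (72 × 3.654) × 0.85 = 7073.7 / 263.09 × 0.85 ≈ 22.9 mL/min
|62.6 − 22.9| = 39.7 mL/min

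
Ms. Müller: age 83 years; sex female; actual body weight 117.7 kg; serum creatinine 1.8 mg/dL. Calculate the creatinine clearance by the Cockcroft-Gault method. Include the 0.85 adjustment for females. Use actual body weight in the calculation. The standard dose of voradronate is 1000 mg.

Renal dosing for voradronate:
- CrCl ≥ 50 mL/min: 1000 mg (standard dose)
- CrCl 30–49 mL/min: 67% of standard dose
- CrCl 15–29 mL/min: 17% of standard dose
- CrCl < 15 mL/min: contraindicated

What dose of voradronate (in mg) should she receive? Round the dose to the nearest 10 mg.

CrCl = (140 − 83) × 117.7 / (72 × 1.8) × 0.85 = 6708.9 / 129.60 × 0.85 ≈ 44.0 mL/min
CrCl ≈ 44 mL/min → bracket 30–49 mL/min.
67% of 1000 mg = 670 mg

670 mg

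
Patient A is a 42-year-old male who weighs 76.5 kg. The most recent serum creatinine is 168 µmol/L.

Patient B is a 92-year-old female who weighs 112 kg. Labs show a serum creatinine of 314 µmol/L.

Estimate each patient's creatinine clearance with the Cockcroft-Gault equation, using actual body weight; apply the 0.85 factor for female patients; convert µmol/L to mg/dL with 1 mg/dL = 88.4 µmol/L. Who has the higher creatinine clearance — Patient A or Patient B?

Patient A

Patient A: SCr = 168 / 88.4 = 1.9 mg/dL
Patient A: CrCl = (140 − 42) × 76.5 / (72 × 1.9) = 7497.0 / 136.80 ≈ 54.8 mL/min
Patient B: SCr = 314 / 88.4 = 3.552 mg/dL
Patient B: CrCl = (140 − 92) × 112 / (72 × 3.552) × 0.85 = 5376.0 / 255.74 × 0.85 ≈ 17.9 mL/min
54.8 vs 17.9 mL/min → Patient A is higher.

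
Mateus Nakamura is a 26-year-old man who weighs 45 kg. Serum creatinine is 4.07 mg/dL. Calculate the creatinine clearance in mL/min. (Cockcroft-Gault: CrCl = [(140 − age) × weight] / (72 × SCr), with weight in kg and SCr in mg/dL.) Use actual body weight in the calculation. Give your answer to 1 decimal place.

17.5 mL/min

CrCl = (140 − 26) × 45 / (72 × 4.07) = 5130.0 / 293.04 ≈ 17.5 mL/min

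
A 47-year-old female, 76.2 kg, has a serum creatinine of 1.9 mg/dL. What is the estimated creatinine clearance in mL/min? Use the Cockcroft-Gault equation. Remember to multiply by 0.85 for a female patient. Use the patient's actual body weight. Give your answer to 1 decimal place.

CrCl = (140 − 47) × 76.2 / (72 × 1.9) × 0.85 = 7086.6 / 136.80 × 0.85 ≈ 44.0 mL/min

44.0 mL/min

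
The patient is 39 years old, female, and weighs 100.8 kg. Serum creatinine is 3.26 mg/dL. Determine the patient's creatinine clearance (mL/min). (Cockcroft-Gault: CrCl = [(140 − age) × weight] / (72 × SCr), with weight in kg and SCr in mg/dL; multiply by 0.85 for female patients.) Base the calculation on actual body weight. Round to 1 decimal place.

CrCl = (140 − 39) × 100.8 / (72 × 3.26) × 0.85 = 10180.8 / 234.72 × 0.85 ≈ 36.9 mL/min

36.9 mL/min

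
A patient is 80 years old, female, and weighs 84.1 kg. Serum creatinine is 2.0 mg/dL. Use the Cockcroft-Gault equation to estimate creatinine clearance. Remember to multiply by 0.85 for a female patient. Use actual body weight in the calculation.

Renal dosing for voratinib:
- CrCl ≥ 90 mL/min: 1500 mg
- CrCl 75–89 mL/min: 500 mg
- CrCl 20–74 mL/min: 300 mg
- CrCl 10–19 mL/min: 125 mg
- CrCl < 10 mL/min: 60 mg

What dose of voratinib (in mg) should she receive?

300 mg

CrCl = (140 − 80) × 84.1 / (72 × 2) × 0.85 = 5046.0 / 144.00 × 0.85 ≈ 29.8 mL/min
CrCl ≈ 30 mL/min → bracket 20–74 mL/min.
Dose for this bracket: 300 mg.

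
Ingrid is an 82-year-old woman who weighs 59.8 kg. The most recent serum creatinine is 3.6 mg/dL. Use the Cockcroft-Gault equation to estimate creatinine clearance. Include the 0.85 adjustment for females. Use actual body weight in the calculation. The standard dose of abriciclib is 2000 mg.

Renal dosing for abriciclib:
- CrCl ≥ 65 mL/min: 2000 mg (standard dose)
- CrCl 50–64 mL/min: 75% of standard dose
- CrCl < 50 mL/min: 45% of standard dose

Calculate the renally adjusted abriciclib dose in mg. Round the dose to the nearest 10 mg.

900 mg

CrCl = (140 − 82) × 59.8 / (72 × 3.6) × 0.85 = 3468.4 / 259.20 × 0.85 ≈ 11.4 mL/min
CrCl ≈ 11 mL/min → bracket < 50 mL/min.
45% of 2000 mg = 900 mg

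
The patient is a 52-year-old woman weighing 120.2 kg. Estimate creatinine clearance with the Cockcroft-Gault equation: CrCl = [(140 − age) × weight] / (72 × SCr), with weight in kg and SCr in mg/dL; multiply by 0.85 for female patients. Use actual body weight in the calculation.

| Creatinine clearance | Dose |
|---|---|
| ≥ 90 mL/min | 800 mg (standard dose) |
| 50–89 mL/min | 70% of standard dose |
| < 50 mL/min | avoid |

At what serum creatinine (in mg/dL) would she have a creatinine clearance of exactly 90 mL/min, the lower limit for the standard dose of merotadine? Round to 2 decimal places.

Standard dose requires CrCl ≥ 90 mL/min.
Set (140 − 52) × 120.2 × 0.85 / (72 × SCr) = 90
SCr = (140 − 52) × 120.2 × 0.85 / (72 × 90) = 1.387 mg/dL

1.39 mg/dL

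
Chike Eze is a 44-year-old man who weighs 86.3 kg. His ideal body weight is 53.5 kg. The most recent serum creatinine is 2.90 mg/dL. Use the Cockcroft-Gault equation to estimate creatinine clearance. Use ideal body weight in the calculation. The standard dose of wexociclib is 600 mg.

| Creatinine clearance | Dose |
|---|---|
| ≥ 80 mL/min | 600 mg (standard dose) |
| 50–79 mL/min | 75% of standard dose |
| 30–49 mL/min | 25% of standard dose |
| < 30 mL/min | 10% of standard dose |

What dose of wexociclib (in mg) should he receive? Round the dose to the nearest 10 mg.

CrCl = (140 − 44) × 53.5 / (72 × 2.9) = 5136.0 / 208.80 ≈ 24.6 mL/min
CrCl ≈ 25 mL/min → bracket < 30 mL/min.
10% of 600 mg = 60 mg

60 mg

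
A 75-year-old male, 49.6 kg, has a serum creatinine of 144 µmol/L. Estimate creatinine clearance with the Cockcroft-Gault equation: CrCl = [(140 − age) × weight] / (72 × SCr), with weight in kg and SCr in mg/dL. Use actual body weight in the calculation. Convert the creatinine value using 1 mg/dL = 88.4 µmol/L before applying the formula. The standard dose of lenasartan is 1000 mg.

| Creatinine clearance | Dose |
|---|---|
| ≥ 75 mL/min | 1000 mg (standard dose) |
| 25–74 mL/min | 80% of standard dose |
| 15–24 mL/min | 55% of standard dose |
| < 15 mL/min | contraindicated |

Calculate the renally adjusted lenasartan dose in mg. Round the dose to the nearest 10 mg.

800 mg

SCr = 144 / 88.4 = 1.629 mg/dL
CrCl = (140 − 75) × 49.6 / (72 × 1.629) = 3224.0 / 117.29 ≈ 27.5 mL/min
CrCl ≈ 27 mL/min → bracket 25–74 mL/min.
80% of 1000 mg = 800 mg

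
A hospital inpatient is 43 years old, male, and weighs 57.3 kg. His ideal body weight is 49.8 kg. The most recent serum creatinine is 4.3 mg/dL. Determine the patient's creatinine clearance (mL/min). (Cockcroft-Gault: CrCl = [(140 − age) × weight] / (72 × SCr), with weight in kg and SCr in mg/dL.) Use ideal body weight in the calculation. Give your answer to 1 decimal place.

15.6 mL/min

CrCl = (140 − 43) × 49.8 / (72 × 4.3) = 4830.6 / 309.60 ≈ 15.6 mL/min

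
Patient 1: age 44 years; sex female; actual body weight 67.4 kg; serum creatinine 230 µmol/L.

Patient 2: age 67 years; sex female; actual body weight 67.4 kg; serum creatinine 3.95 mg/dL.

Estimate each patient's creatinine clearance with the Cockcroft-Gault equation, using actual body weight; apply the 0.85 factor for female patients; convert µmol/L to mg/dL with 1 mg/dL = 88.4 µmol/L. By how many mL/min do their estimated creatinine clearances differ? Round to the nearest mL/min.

Patient 1: SCr = 230 / 88.4 = 2.602 mg/dL
Patient 1: CrCl = (140 − 44) × 67.4 / (72 × 2.602) × 0.85 = 6470.4 / 187.34 × 0.85 ≈ 29.4 mL/min
Patient 2: CrCl = (140 − 67) × 67.4 / (72 × 3.95) × 0.85 = 4920.2 / 284.40 × 0.85 ≈ 14.7 mL/min
|29.4 − 14.7| = 14.7 mL/min

15 mL/min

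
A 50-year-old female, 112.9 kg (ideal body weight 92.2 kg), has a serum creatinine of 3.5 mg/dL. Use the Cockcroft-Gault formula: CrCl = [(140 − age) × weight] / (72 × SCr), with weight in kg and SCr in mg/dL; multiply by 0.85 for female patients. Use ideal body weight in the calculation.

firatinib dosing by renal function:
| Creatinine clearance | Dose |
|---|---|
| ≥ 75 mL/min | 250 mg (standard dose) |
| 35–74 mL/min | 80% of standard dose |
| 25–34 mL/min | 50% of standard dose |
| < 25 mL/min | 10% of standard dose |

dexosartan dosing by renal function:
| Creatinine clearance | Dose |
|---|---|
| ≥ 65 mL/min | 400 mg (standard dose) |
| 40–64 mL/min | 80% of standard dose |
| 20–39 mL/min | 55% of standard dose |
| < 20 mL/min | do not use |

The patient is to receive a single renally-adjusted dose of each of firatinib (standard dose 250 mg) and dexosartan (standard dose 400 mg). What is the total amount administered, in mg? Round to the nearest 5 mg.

CrCl = (140 − 50) × 92.2 / (72 × 3.5) × 0.85 = 8298.0 / 252.00 × 0.85 ≈ 28.0 mL/min
CrCl ≈ 28 mL/min.
firatinib: 25–34 mL/min → 50% of 250 mg = 125 mg.
dexosartan: 20–39 mL/min → 55% of 400 mg = 220 mg.
Total = 125 + 220 = 345 mg.

345 mg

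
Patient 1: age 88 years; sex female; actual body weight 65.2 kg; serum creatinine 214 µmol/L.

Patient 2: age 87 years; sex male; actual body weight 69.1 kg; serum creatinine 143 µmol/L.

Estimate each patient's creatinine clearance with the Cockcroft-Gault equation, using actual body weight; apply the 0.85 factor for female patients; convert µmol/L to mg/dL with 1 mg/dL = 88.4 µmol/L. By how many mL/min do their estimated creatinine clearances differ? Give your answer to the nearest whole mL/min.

15 mL/min

Patient 1: SCr = 214 / 88.4 = 2.421 mg/dL
Patient 1: CrCl = (140 − 88) × 65.2 / (72 × 2.421) × 0.85 = 3390.4 / 174.31 × 0.85 ≈ 16.5 mL/min
Patient 2: SCr = 143 / 88.4 = 1.618 mg/dL
Patient 2: CrCl = (140 − 87) × 69.1 / (72 × 1.618) = 3662.3 / 116.50 ≈ 31.4 mL/min
|16.5 − 31.4| = 14.9 mL/min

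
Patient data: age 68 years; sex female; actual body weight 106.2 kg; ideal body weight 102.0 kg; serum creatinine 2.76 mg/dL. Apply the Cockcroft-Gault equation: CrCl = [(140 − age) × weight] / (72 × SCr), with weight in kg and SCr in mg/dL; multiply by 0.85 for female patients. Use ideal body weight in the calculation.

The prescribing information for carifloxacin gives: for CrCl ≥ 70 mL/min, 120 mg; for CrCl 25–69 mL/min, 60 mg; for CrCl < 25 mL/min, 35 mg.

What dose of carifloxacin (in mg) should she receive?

CrCl = (140 − 68) × 102 / (72 × 2.76) × 0.85 = 7344.0 / 198.72 × 0.85 ≈ 31.4 mL/min
CrCl ≈ 31 mL/min → bracket 25–69 mL/min.
Dose for this bracket: 60 mg.

60 mg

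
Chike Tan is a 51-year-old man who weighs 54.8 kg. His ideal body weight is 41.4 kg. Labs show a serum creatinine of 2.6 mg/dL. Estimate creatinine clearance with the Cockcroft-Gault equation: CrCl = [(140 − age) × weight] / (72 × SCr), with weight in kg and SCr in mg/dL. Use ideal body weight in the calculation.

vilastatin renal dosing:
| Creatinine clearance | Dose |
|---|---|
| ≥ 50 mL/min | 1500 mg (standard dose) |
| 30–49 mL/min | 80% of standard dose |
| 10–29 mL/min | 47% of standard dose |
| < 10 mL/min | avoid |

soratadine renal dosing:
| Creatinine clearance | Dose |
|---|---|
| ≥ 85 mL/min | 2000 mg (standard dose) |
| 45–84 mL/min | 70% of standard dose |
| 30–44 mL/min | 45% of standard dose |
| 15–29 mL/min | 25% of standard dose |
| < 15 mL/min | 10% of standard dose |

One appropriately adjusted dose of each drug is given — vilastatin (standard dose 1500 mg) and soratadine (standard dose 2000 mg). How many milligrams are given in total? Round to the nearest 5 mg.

1205 mg

CrCl = (140 − 51) × 41.4 / (72 × 2.6) = 3684.6 / 187.20 ≈ 19.7 mL/min
CrCl ≈ 20 mL/min.
vilastatin: 10–29 mL/min → 47% of 1500 mg = 705 mg.
soratadine: 15–29 mL/min → 25% of 2000 mg = 500 mg.
Total = 705 + 500 = 1205 mg.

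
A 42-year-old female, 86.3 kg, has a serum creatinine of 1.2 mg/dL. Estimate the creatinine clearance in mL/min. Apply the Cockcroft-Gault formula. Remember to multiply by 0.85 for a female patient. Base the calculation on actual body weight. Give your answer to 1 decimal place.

83.2 mL/min

CrCl = (140 − 42) × 86.3 / (72 × 1.2) × 0.85 = 8457.4 / 86.40 × 0.85 ≈ 83.2 mL/min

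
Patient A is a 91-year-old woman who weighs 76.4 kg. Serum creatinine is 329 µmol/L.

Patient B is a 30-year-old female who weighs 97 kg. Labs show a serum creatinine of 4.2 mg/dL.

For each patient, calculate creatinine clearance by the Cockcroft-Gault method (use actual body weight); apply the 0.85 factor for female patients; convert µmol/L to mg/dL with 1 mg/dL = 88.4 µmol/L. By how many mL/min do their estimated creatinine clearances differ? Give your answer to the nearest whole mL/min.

Patient A: SCr = 329 / 88.4 = 3.722 mg/dL
Patient A: CrCl = (140 − 91) × 76.4 / (72 × 3.722) × 0.85 = 3743.6 / 267.98 × 0.85 ≈ 11.9 mL/min
Patient B: CrCl = (140 − 30) × 97 / (72 × 4.2) × 0.85 = 10670.0 / 302.40 × 0.85 ≈ 30.0 mL/min
|11.9 − 30.0| = 18.1 mL/min

18 mL/min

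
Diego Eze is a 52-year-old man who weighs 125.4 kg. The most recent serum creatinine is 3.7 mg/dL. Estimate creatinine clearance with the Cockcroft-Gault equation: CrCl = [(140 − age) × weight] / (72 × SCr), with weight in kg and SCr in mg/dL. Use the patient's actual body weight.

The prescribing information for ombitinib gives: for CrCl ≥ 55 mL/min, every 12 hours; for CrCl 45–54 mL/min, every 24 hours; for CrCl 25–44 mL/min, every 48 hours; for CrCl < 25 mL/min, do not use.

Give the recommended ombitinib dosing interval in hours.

CrCl = (140 − 52) × 125.4 / (72 × 3.7) = 11035.2 / 266.40 ≈ 41.4 mL/min
CrCl ≈ 41 mL/min → bracket 25–44 mL/min → every 48 hours.

every 48 hours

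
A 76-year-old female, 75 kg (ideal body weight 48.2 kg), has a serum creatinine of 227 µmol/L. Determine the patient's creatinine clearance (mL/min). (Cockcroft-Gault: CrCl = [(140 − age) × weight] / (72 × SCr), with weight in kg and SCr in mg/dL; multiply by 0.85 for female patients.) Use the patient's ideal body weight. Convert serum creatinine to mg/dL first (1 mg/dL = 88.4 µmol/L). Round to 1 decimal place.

14.2 mL/min

SCr = 227 / 88.4 = 2.568 mg/dL
CrCl = (140 − 76) × 48.2 / (72 × 2.568) × 0.85 = 3084.8 / 184.90 × 0.85 ≈ 14.2 mL/min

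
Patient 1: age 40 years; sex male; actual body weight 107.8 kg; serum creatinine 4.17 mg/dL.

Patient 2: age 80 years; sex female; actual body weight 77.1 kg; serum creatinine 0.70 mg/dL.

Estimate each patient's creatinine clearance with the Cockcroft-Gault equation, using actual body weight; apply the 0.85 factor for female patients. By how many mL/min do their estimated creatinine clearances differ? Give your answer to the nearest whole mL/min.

42 mL/min

Patient 1: CrCl = (140 − 40) × 107.8 / (72 × 4.17) = 10780.0 / 300.24 ≈ 35.9 mL/min
Patient 2: CrCl = (140 − 80) × 77.1 / (72 × 0.7) × 0.85 = 4626.0 / 50.40 × 0.85 ≈ 78.0 mL/min
|35.9 − 78.0| = 42.1 mL/min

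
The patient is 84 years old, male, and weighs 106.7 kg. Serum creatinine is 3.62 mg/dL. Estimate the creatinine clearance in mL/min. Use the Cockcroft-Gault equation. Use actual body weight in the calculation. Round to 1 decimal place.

22.9 mL/min

CrCl = (140 − 84) × 106.7 / (72 × 3.62) = 5975.2 / 260.64 ≈ 22.9 mL/min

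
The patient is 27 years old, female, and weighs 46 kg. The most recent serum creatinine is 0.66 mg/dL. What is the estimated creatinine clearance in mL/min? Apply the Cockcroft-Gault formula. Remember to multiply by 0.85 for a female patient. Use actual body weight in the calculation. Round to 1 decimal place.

CrCl = (140 − 27) × 46 / (72 × 0.66) × 0.85 = 5198.0 / 47.52 × 0.85 ≈ 93.0 mL/min

93.0 mL/min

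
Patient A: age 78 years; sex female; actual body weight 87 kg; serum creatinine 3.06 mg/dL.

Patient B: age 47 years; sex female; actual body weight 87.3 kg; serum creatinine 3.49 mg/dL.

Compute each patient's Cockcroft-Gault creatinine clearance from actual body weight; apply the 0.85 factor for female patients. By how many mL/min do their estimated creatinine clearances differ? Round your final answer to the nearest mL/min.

7 mL/min

Patient A: CrCl = (140 − 78) × 87 / (72 × 3.06) × 0.85 = 5394.0 / 220.32 × 0.85 ≈ 20.8 mL/min
Patient B: CrCl = (140 − 47) × 87.3 / (72 × 3.49) × 0.85 = 8118.9 / 251.28 × 0.85 ≈ 27.5 mL/min
|20.8 − 27.5| = 6.7 mL/min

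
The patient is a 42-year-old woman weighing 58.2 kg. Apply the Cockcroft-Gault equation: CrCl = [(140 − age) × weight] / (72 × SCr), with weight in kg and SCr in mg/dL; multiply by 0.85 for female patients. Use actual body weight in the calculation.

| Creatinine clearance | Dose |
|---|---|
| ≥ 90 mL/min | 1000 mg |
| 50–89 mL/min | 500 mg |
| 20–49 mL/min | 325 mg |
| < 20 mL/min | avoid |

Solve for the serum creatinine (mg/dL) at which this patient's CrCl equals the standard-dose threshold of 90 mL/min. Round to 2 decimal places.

0.75 mg/dL

Standard dose requires CrCl ≥ 90 mL/min.
Set (140 − 42) × 58.2 × 0.85 / (72 × SCr) = 90
SCr = (140 − 42) × 58.2 × 0.85 / (72 × 90) = 0.748 mg/dL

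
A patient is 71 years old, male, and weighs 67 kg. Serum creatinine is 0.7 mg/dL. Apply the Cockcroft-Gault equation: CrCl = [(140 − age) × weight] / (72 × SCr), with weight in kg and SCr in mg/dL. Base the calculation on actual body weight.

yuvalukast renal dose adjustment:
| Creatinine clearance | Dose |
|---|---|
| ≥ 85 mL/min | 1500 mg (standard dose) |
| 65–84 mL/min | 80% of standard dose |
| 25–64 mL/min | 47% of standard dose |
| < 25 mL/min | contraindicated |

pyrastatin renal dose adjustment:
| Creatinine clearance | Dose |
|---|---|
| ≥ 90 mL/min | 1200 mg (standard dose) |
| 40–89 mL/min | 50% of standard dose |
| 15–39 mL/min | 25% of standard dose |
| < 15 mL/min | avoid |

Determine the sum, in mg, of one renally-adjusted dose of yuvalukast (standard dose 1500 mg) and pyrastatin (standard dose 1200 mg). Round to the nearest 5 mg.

CrCl = (140 − 71) × 67 / (72 × 0.7) = 4623.0 / 50.40 ≈ 91.7 mL/min
CrCl ≈ 92 mL/min.
yuvalukast: ≥ 85 mL/min → 100% of 1500 mg = 1500 mg.
pyrastatin: ≥ 90 mL/min → 100% of 1200 mg = 1200 mg.
Total = 1500 + 1200 = 2700 mg.

2700 mg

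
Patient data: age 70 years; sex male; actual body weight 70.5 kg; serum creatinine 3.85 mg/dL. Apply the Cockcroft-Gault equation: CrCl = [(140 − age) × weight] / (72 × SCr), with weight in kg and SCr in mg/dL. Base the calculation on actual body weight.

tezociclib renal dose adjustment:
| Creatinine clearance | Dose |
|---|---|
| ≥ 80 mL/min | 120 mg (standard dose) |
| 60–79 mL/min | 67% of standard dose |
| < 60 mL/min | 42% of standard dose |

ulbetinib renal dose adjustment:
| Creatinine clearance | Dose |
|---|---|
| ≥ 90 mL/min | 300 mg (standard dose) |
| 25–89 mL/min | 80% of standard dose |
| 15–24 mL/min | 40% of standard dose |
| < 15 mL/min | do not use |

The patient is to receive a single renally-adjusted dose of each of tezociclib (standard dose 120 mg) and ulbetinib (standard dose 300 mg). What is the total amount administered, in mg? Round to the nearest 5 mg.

CrCl = (140 − 70) × 70.5 / (72 × 3.85) = 4935.0 / 277.20 ≈ 17.8 mL/min
CrCl ≈ 18 mL/min.
tezociclib: < 60 mL/min → 42% of 120 mg = 50.4 mg.
ulbetinib: 15–24 mL/min → 40% of 300 mg = 120 mg.
Total = 50.4 + 120 = 170.4 mg.

170 mg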